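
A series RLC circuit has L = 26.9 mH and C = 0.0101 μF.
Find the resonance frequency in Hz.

Step 1 — Resonance condition Im(Z)=0 gives ω₀ = 1/√(LC).
Step 2 — ω₀ = 1/√(0.0269·1.01e-08) = 6.067e+04 rad/s.
Step 3 — f₀ = ω₀/(2π) = 9656 Hz.

f₀ = 9656 Hz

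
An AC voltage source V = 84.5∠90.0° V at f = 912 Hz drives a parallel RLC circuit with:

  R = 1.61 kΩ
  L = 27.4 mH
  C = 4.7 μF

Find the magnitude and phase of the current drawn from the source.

Step 1 — Angular frequency: ω = 2π·f = 2π·912 = 5730 rad/s.
Step 2 — Component impedances:
  R: Z = R = 1610 Ω
  L: Z = jωL = j·5730·0.0274 = 0 + j157 Ω
  C: Z = 1/(jωC) = -j/(ω·C) = 0 - j37.13 Ω
Step 3 — Parallel combination: 1/Z_total = 1/R + 1/L + 1/C; Z_total = 1.468 - j48.59 Ω = 48.61∠-88.3° Ω.
Step 4 — Source phasor: V = 84.5∠90.0° V = 0 + j84.5 V.
Step 5 — Ohm's law: I = V / Z_total = (0 + j84.5) / (1.468 - j48.59) = -1.738 + j0.05248 A.
Step 6 — Convert to polar: |I| = 1.738 A, ∠I = 178.3°.

I = 1.738∠178.3° A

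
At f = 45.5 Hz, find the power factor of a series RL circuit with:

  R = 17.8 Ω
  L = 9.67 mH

Step 1 — Angular frequency: ω = 2π·f = 2π·45.5 = 285.9 rad/s.
Step 2 — Component impedances:
  R: Z = R = 17.8 Ω
  L: Z = jωL = j·285.9·0.00967 = 0 + j2.765 Ω
Step 3 — Series combination: Z_total = R + L = 17.8 + j2.765 Ω = 18.01∠8.8° Ω.
Step 4 — Power factor: PF = cos(φ) = Re(Z)/|Z| = 17.8/18.013 = 0.9882.
Step 5 — Type: Im(Z) = 2.765 ⇒ lagging (phase φ = 8.8°).

PF = 0.9882 (lagging, φ = 8.8°)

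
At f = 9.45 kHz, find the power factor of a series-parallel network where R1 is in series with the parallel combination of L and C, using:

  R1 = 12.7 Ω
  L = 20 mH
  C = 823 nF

Step 1 — Angular frequency: ω = 2π·f = 2π·9450 = 5.938e+04 rad/s.
Step 2 — Component impedances:
  R1: Z = R = 12.7 Ω
  L: Z = jωL = j·5.938e+04·0.02 = 0 + j1188 Ω
  C: Z = 1/(jωC) = -j/(ω·C) = 0 - j20.46 Ω
Step 3 — Parallel branch: L || C = 1/(1/L + 1/C) = 0 - j20.82 Ω.
Step 4 — Series with R1: Z_total = R1 + (L || C) = 12.7 - j20.82 Ω = 24.39∠-58.6° Ω.
Step 5 — Power factor: PF = cos(φ) = Re(Z)/|Z| = 12.7/24.39 = 0.5207.
Step 6 — Type: Im(Z) = -20.82 ⇒ leading (phase φ = -58.6°).

PF = 0.5207 (leading, φ = -58.6°)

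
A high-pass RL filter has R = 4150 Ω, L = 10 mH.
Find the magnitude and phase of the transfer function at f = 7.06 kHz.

Step 1 — Angular frequency: ω = 2π·7060 = 4.436e+04 rad/s.
Step 2 — Transfer function: H(jω) = jωL/(R + jωL).
Step 3 — Numerator jωL = j·443.6; denominator R + jωL = 4150 + j443.6.
Step 4 — H = 0.0113 + j0.1057.
Step 5 — Magnitude: |H| = 0.1063 (-19.5 dB); phase: φ = 83.9°.

|H| = 0.1063 (-19.5 dB), φ = 83.9°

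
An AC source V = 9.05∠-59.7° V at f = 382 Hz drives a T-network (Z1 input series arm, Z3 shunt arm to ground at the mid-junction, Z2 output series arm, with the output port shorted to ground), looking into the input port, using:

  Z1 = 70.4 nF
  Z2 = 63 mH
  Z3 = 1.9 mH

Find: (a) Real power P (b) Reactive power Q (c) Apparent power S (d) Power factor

Step 1 — Angular frequency: ω = 2π·f = 2π·382 = 2400 rad/s.
Step 2 — Component impedances:
  Z1: Z = 1/(jωC) = -j/(ω·C) = 0 - j5918 Ω
  Z2: Z = jωL = j·2400·0.063 = 0 + j151.2 Ω
  Z3: Z = jωL = j·2400·0.0019 = 0 + j4.56 Ω
Step 3 — With the output port shorted to ground, the output series arm Z2 runs from the junction to ground; the shunt arm Z3 also runs from the junction to ground. They appear in parallel: Z3 || Z2 = 0 + j4.427 Ω.
Step 4 — Series with input arm Z1: Z_in = Z1 + (Z3 || Z2) = 0 - j5914 Ω = 5914∠-90.0° Ω.
Step 5 — Source phasor: V = 9.05∠-59.7° V = 4.566 - j7.814 V.
Step 6 — Current: I = V / Z = 0.001321 + j0.0007721 A = 0.00153∠30.3° A.
Step 7 — Complex power: S = V·I* = 0 - j0.01385 VA.
Step 8 — Real power: P = Re(S) = 0 W.
Step 9 — Reactive power: Q = Im(S) = -0.01385 VAR.
Step 10 — Apparent power: |S| = 0.01385 VA.
Step 11 — Power factor: PF = P/|S| = 0 (leading).

(a) P = 0 W  (b) Q = -0.01385 VAR  (c) S = 0.01385 VA  (d) PF = 0 (leading)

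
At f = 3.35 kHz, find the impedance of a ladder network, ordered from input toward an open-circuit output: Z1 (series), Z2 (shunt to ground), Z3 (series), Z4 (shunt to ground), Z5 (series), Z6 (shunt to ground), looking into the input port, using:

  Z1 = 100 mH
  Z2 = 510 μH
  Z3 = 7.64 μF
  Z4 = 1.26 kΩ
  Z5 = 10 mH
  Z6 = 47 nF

Step 1 — Angular frequency: ω = 2π·f = 2π·3350 = 2.105e+04 rad/s.
Step 2 — Component impedances:
  Z1: Z = jωL = j·2.105e+04·0.1 = 0 + j2105 Ω
  Z2: Z = jωL = j·2.105e+04·0.00051 = 0 + j10.73 Ω
  Z3: Z = 1/(jωC) = -j/(ω·C) = 0 - j6.218 Ω
  Z4: Z = R = 1260 Ω
  Z5: Z = jωL = j·2.105e+04·0.01 = 0 + j210.5 Ω
  Z6: Z = 1/(jωC) = -j/(ω·C) = 0 - j1011 Ω
Step 3 — Ladder network (open output): work backward from the far end, alternating series and parallel combinations. Z_in = 0.0925 + j2116 Ω = 2116∠90.0° Ω.

Z = 0.0925 + j2116 Ω = 2116∠90.0° Ω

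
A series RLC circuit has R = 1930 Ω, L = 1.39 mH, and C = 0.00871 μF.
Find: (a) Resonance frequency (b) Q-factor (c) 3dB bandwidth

Step 1 — Resonance: ω₀ = 1/√(LC) = 1/√(0.00139·8.71e-09) = 2.874e+05 rad/s.
Step 2 — f₀ = ω₀/(2π) = 4.574e+04 Hz.
Step 3 — Series Q: Q = ω₀L/R = 2.874e+05·0.00139/1930 = 0.207.
Step 4 — Bandwidth: Δω = ω₀/Q = 1.388e+06 rad/s; BW = Δω/(2π) = 2.21e+05 Hz.

(a) f₀ = 4.574e+04 Hz  (b) Q = 0.207  (c) BW = 2.21e+05 Hz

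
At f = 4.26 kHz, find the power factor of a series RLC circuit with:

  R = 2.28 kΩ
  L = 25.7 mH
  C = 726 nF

Step 1 — Angular frequency: ω = 2π·f = 2π·4260 = 2.677e+04 rad/s.
Step 2 — Component impedances:
  R: Z = R = 2280 Ω
  L: Z = jωL = j·2.677e+04·0.0257 = 0 + j687.9 Ω
  C: Z = 1/(jωC) = -j/(ω·C) = 0 - j51.46 Ω
Step 3 — Series combination: Z_total = R + L + C = 2280 + j636.4 Ω = 2367∠15.6° Ω.
Step 4 — Power factor: PF = cos(φ) = Re(Z)/|Z| = 2280/2367 = 0.9632.
Step 5 — Type: Im(Z) = 636.4 ⇒ lagging (phase φ = 15.6°).

PF = 0.9632 (lagging, φ = 15.6°)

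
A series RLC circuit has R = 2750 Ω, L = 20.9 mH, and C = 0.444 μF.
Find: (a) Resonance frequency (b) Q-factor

Step 1 — Resonance condition Im(Z)=0 gives ω₀ = 1/√(LC).
Step 2 — ω₀ = 1/√(0.0209·4.44e-07) = 1.038e+04 rad/s.
Step 3 — f₀ = ω₀/(2π) = 1652 Hz.
Step 4 — Series Q: Q = ω₀L/R = 1.038e+04·0.0209/2750 = 0.07889.

(a) f₀ = 1652 Hz  (b) Q = 0.07889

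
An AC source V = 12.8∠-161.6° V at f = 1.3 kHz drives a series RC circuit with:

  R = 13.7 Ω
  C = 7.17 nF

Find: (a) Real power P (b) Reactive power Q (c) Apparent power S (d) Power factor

Step 1 — Angular frequency: ω = 2π·f = 2π·1300 = 8168 rad/s.
Step 2 — Component impedances:
  R: Z = R = 13.7 Ω
  C: Z = 1/(jωC) = -j/(ω·C) = 0 - j1.707e+04 Ω
Step 3 — Series combination: Z_total = R + C = 13.7 - j1.707e+04 Ω = 1.707e+04∠-90.0° Ω.
Step 4 — Source phasor: V = 12.8∠-161.6° V = -12.15 - j4.04 V.
Step 5 — Current: I = V / Z = 0.0002361 - j0.0007115 A = 0.0007496∠-71.6° A.
Step 6 — Complex power: S = V·I* = 7.699e-06 - j0.009595 VA.
Step 7 — Real power: P = Re(S) = 7.699e-06 W.
Step 8 — Reactive power: Q = Im(S) = -0.009595 VAR.
Step 9 — Apparent power: |S| = 0.009595 VA.
Step 10 — Power factor: PF = P/|S| = 0.0008023 (leading).

(a) P = 7.699e-06 W  (b) Q = -0.009595 VAR  (c) S = 0.009595 VA  (d) PF = 0.0008023 (leading)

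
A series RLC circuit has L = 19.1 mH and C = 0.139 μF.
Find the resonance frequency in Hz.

Step 1 — Resonance condition Im(Z)=0 gives ω₀ = 1/√(LC).
Step 2 — ω₀ = 1/√(0.0191·1.39e-07) = 1.941e+04 rad/s.
Step 3 — f₀ = ω₀/(2π) = 3089 Hz.

f₀ = 3089 Hz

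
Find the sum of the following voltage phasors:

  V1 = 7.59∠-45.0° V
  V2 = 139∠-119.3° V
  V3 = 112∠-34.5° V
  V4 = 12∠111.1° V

Step 1 — Convert each phasor to rectangular form:
  V1 = 7.59·(cos(-45.0°) + j·sin(-45.0°)) = 5.367 - j5.367 V
  V2 = 139·(cos(-119.3°) + j·sin(-119.3°)) = -68.02 - j121.2 V
  V3 = 112·(cos(-34.5°) + j·sin(-34.5°)) = 92.3 - j63.44 V
  V4 = 12·(cos(111.1°) + j·sin(111.1°)) = -4.32 + j11.2 V
Step 2 — Sum components: V_total = 25.32 - j178.8 V.
Step 3 — Convert to polar: |V_total| = 180.6 V, ∠V_total = -81.9°.

V_total = 180.6∠-81.9° V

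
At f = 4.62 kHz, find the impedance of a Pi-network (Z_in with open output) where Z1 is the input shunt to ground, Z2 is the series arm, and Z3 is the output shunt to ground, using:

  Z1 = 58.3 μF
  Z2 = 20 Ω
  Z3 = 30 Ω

Step 1 — Angular frequency: ω = 2π·f = 2π·4620 = 2.903e+04 rad/s.
Step 2 — Component impedances:
  Z1: Z = 1/(jωC) = -j/(ω·C) = 0 - j0.5909 Ω
  Z2: Z = R = 20 Ω
  Z3: Z = R = 30 Ω
Step 3 — With open output, the series arm Z2 and the output shunt Z3 appear in series to ground: Z2 + Z3 = 50 Ω.
Step 4 — Parallel with input shunt Z1: Z_in = Z1 || (Z2 + Z3) = 0.006982 - j0.5908 Ω = 0.5909∠-89.3° Ω.

Z = 0.006982 - j0.5908 Ω = 0.5909∠-89.3° Ω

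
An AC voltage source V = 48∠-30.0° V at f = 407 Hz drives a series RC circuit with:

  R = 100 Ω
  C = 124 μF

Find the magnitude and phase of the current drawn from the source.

Step 1 — Angular frequency: ω = 2π·f = 2π·407 = 2557 rad/s.
Step 2 — Component impedances:
  R: Z = R = 100 Ω
  C: Z = 1/(jωC) = -j/(ω·C) = 0 - j3.154 Ω
Step 3 — Series combination: Z_total = R + C = 100 - j3.154 Ω = 100∠-1.8° Ω.
Step 4 — Source phasor: V = 48∠-30.0° V = 41.57 - j24 V.
Step 5 — Ohm's law: I = V / Z_total = (41.57 - j24) / (100 - j3.154) = 0.4228 - j0.2267 A.
Step 6 — Convert to polar: |I| = 0.4798 A, ∠I = -28.2°.

I = 0.4798∠-28.2° A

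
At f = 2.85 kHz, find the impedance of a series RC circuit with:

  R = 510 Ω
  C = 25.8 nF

Step 1 — Angular frequency: ω = 2π·f = 2π·2850 = 1.791e+04 rad/s.
Step 2 — Component impedances:
  R: Z = R = 510 Ω
  C: Z = 1/(jωC) = -j/(ω·C) = 0 - j2164 Ω
Step 3 — Series combination: Z_total = R + C = 510 - j2164 Ω = 2224∠-76.7° Ω.

Z = 510 - j2164 Ω = 2224∠-76.7° Ω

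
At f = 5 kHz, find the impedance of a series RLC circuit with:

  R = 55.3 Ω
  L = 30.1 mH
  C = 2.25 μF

Step 1 — Angular frequency: ω = 2π·f = 2π·5000 = 3.142e+04 rad/s.
Step 2 — Component impedances:
  R: Z = R = 55.3 Ω
  L: Z = jωL = j·3.142e+04·0.0301 = 0 + j945.6 Ω
  C: Z = 1/(jωC) = -j/(ω·C) = 0 - j14.15 Ω
Step 3 — Series combination: Z_total = R + L + C = 55.3 + j931.5 Ω = 933.1∠86.6° Ω.

Z = 55.3 + j931.5 Ω = 933.1∠86.6° Ω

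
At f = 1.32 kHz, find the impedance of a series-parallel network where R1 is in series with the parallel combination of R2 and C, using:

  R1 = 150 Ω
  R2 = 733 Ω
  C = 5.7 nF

Step 1 — Angular frequency: ω = 2π·f = 2π·1320 = 8294 rad/s.
Step 2 — Component impedances:
  R1: Z = R = 150 Ω
  R2: Z = R = 733 Ω
  C: Z = 1/(jωC) = -j/(ω·C) = 0 - j2.115e+04 Ω
Step 3 — Parallel branch: R2 || C = 1/(1/R2 + 1/C) = 732.1 - j25.37 Ω.
Step 4 — Series with R1: Z_total = R1 + (R2 || C) = 882.1 - j25.37 Ω = 882.5∠-1.6° Ω.

Z = 882.1 - j25.37 Ω = 882.5∠-1.6° Ω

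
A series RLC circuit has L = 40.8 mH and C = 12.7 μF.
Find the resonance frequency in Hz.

Step 1 — Resonance condition Im(Z)=0 gives ω₀ = 1/√(LC).
Step 2 — ω₀ = 1/√(0.0408·1.27e-05) = 1389 rad/s.
Step 3 — f₀ = ω₀/(2π) = 221.1 Hz.

f₀ = 221.1 Hz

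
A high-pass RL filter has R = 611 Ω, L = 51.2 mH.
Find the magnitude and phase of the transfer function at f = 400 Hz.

Step 1 — Angular frequency: ω = 2π·400 = 2513 rad/s.
Step 2 — Transfer function: H(jω) = jωL/(R + jωL).
Step 3 — Numerator jωL = j·128.7; denominator R + jωL = 611 + j128.7.
Step 4 — H = 0.04247 + j0.2017.
Step 5 — Magnitude: |H| = 0.2061 (-13.7 dB); phase: φ = 78.1°.

|H| = 0.2061 (-13.7 dB), φ = 78.1°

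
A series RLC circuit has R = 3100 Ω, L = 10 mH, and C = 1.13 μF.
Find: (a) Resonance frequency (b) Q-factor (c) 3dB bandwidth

Step 1 — Resonance condition Im(Z)=0 gives ω₀ = 1/√(LC).
Step 2 — ω₀ = 1/√(0.01·1.13e-06) = 9407 rad/s.
Step 3 — f₀ = ω₀/(2π) = 1497 Hz.
Step 4 — Series Q: Q = ω₀L/R = 9407·0.01/3100 = 0.03035.
Step 5 — 3dB bandwidth: Δω = ω₀/Q = 3.1e+05 rad/s; BW = Δω/(2π) = 4.934e+04 Hz.

(a) f₀ = 1497 Hz  (b) Q = 0.03035  (c) BW = 4.934e+04 Hz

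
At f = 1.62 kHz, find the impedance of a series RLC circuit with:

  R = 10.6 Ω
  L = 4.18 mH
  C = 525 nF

Step 1 — Angular frequency: ω = 2π·f = 2π·1620 = 1.018e+04 rad/s.
Step 2 — Component impedances:
  R: Z = R = 10.6 Ω
  L: Z = jωL = j·1.018e+04·0.00418 = 0 + j42.55 Ω
  C: Z = 1/(jωC) = -j/(ω·C) = 0 - j187.1 Ω
Step 3 — Series combination: Z_total = R + L + C = 10.6 - j144.6 Ω = 145∠-85.8° Ω.

Z = 10.6 - j144.6 Ω = 145∠-85.8° Ω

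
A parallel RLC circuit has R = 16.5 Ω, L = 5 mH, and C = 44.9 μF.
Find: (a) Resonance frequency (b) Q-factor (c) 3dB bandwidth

Step 1 — Resonance: ω₀ = 1/√(LC) = 1/√(0.005·4.49e-05) = 2111 rad/s.
Step 2 — f₀ = ω₀/(2π) = 335.9 Hz.
Step 3 — Parallel Q: Q = R/(ω₀L) = 16.5/(2111·0.005) = 1.564.
Step 4 — Bandwidth: Δω = ω₀/Q = 1350 rad/s; BW = Δω/(2π) = 214.8 Hz.

(a) f₀ = 335.9 Hz  (b) Q = 1.564  (c) BW = 214.8 Hz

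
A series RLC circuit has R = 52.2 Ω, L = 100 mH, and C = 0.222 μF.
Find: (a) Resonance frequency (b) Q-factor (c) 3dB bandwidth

Step 1 — Resonance: ω₀ = 1/√(LC) = 1/√(0.1·2.22e-07) = 6712 rad/s.
Step 2 — f₀ = ω₀/(2π) = 1068 Hz.
Step 3 — Series Q: Q = ω₀L/R = 6712·0.1/52.2 = 12.86.
Step 4 — Bandwidth: Δω = ω₀/Q = 522 rad/s; BW = Δω/(2π) = 83.08 Hz.

(a) f₀ = 1068 Hz  (b) Q = 12.86  (c) BW = 83.08 Hz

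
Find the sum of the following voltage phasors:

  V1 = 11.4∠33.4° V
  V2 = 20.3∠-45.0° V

Step 1 — Convert each phasor to rectangular form:
  V1 = 11.4·(cos(33.4°) + j·sin(33.4°)) = 9.517 + j6.275 V
  V2 = 20.3·(cos(-45.0°) + j·sin(-45.0°)) = 14.35 - j14.35 V
Step 2 — Sum components: V_total = 23.87 - j8.079 V.
Step 3 — Convert to polar: |V_total| = 25.2 V, ∠V_total = -18.7°.

V_total = 25.2∠-18.7° V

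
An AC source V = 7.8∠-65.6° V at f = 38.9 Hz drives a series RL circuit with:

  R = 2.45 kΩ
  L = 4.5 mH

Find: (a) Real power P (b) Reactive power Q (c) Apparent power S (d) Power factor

Step 1 — Angular frequency: ω = 2π·f = 2π·38.9 = 244.4 rad/s.
Step 2 — Component impedances:
  R: Z = R = 2450 Ω
  L: Z = jωL = j·244.4·0.0045 = 0 + j1.1 Ω
Step 3 — Series combination: Z_total = R + L = 2450 + j1.1 Ω = 2450∠0.0° Ω.
Step 4 — Source phasor: V = 7.8∠-65.6° V = 3.222 - j7.103 V.
Step 5 — Current: I = V / Z = 0.001314 - j0.0029 A = 0.003184∠-65.6° A.
Step 6 — Complex power: S = V·I* = 0.02483 + j1.115e-05 VA.
Step 7 — Real power: P = Re(S) = 0.02483 W.
Step 8 — Reactive power: Q = Im(S) = 1.115e-05 VAR.
Step 9 — Apparent power: |S| = 0.02483 VA.
Step 10 — Power factor: PF = P/|S| = 1 (lagging).

(a) P = 0.02483 W  (b) Q = 1.115e-05 VAR  (c) S = 0.02483 VA  (d) PF = 1 (lagging)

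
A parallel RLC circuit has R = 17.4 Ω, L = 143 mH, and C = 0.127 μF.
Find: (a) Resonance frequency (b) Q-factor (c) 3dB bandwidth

Step 1 — Resonance: ω₀ = 1/√(LC) = 1/√(0.143·1.27e-07) = 7420 rad/s.
Step 2 — f₀ = ω₀/(2π) = 1181 Hz.
Step 3 — Parallel Q: Q = R/(ω₀L) = 17.4/(7420·0.143) = 0.0164.
Step 4 — Bandwidth: Δω = ω₀/Q = 4.525e+05 rad/s; BW = Δω/(2π) = 7.202e+04 Hz.

(a) f₀ = 1181 Hz  (b) Q = 0.0164  (c) BW = 7.202e+04 Hz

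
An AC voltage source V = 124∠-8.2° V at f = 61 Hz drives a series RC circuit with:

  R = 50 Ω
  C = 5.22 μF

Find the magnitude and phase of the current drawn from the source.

Step 1 — Angular frequency: ω = 2π·f = 2π·61 = 383.3 rad/s.
Step 2 — Component impedances:
  R: Z = R = 50 Ω
  C: Z = 1/(jωC) = -j/(ω·C) = 0 - j499.8 Ω
Step 3 — Series combination: Z_total = R + C = 50 - j499.8 Ω = 502.3∠-84.3° Ω.
Step 4 — Source phasor: V = 124∠-8.2° V = 122.7 - j17.69 V.
Step 5 — Ohm's law: I = V / Z_total = (122.7 - j17.69) / (50 - j499.8) = 0.05935 + j0.2396 A.
Step 6 — Convert to polar: |I| = 0.2469 A, ∠I = 76.1°.

I = 0.2469∠76.1° A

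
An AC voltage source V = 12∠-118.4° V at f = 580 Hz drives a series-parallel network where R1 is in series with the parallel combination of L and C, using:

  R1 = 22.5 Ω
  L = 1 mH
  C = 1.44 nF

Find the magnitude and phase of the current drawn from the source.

Step 1 — Angular frequency: ω = 2π·f = 2π·580 = 3644 rad/s.
Step 2 — Component impedances:
  R1: Z = R = 22.5 Ω
  L: Z = jωL = j·3644·0.001 = 0 + j3.644 Ω
  C: Z = 1/(jωC) = -j/(ω·C) = 0 - j1.906e+05 Ω
Step 3 — Parallel branch: L || C = 1/(1/L + 1/C) = 0 + j3.644 Ω.
Step 4 — Series with R1: Z_total = R1 + (L || C) = 22.5 + j3.644 Ω = 22.79∠9.2° Ω.
Step 5 — Source phasor: V = 12∠-118.4° V = -5.707 - j10.56 V.
Step 6 — Ohm's law: I = V / Z_total = (-5.707 - j10.56) / (22.5 + j3.644) = -0.3212 - j0.4171 A.
Step 7 — Convert to polar: |I| = 0.5265 A, ∠I = -127.6°.

I = 0.5265∠-127.6° A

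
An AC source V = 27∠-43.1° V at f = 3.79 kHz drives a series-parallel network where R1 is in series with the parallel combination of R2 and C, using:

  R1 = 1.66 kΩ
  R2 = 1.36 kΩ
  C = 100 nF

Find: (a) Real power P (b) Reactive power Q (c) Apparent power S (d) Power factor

Step 1 — Angular frequency: ω = 2π·f = 2π·3790 = 2.381e+04 rad/s.
Step 2 — Component impedances:
  R1: Z = R = 1660 Ω
  R2: Z = R = 1360 Ω
  C: Z = 1/(jωC) = -j/(ω·C) = 0 - j419.9 Ω
Step 3 — Parallel branch: R2 || C = 1/(1/R2 + 1/C) = 118.4 - j383.4 Ω.
Step 4 — Series with R1: Z_total = R1 + (R2 || C) = 1778 - j383.4 Ω = 1819∠-12.2° Ω.
Step 5 — Source phasor: V = 27∠-43.1° V = 19.71 - j18.45 V.
Step 6 — Current: I = V / Z = 0.01273 - j0.007629 A = 0.01484∠-30.9° A.
Step 7 — Complex power: S = V·I* = 0.3917 - j0.08445 VA.
Step 8 — Real power: P = Re(S) = 0.3917 W.
Step 9 — Reactive power: Q = Im(S) = -0.08445 VAR.
Step 10 — Apparent power: |S| = 0.4007 VA.
Step 11 — Power factor: PF = P/|S| = 0.9775 (leading).

(a) P = 0.3917 W  (b) Q = -0.08445 VAR  (c) S = 0.4007 VA  (d) PF = 0.9775 (leading)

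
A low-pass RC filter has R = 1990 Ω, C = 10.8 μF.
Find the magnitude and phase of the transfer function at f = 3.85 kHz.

Step 1 — Angular frequency: ω = 2π·3850 = 2.419e+04 rad/s.
Step 2 — Transfer function: H(jω) = 1/(1 + jωRC).
Step 3 — Denominator: 1 + jωRC = 1 + j·2.419e+04·1990·1.08e-05 = 1 + j519.9.
Step 4 — H = 3.7e-06 - j0.001923.
Step 5 — Magnitude: |H| = 0.001923 (-54.3 dB); phase: φ = -89.9°.

|H| = 0.001923 (-54.3 dB), φ = -89.9°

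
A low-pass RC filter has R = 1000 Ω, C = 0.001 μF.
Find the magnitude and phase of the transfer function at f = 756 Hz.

Step 1 — Angular frequency: ω = 2π·756 = 4750 rad/s.
Step 2 — Transfer function: H(jω) = 1/(1 + jωRC).
Step 3 — Denominator: 1 + jωRC = 1 + j·4750·1000·1e-09 = 1 + j0.00475.
Step 4 — H = 1 - j0.00475.
Step 5 — Magnitude: |H| = 1 (-0.0 dB); phase: φ = -0.3°.

|H| = 1 (-0.0 dB), φ = -0.3°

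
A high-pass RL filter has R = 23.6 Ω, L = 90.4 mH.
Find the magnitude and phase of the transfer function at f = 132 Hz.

Step 1 — Angular frequency: ω = 2π·132 = 829.4 rad/s.
Step 2 — Transfer function: H(jω) = jωL/(R + jωL).
Step 3 — Numerator jωL = j·74.98; denominator R + jωL = 23.6 + j74.98.
Step 4 — H = 0.9099 + j0.2864.
Step 5 — Magnitude: |H| = 0.9539 (-0.4 dB); phase: φ = 17.5°.

|H| = 0.9539 (-0.4 dB), φ = 17.5°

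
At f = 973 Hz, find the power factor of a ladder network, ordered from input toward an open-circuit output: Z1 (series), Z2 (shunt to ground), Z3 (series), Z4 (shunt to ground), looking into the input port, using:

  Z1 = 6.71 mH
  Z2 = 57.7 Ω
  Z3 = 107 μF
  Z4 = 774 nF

Step 1 — Angular frequency: ω = 2π·f = 2π·973 = 6114 rad/s.
Step 2 — Component impedances:
  Z1: Z = jωL = j·6114·0.00671 = 0 + j41.02 Ω
  Z2: Z = R = 57.7 Ω
  Z3: Z = 1/(jωC) = -j/(ω·C) = 0 - j1.529 Ω
  Z4: Z = 1/(jωC) = -j/(ω·C) = 0 - j211.3 Ω
Step 3 — Ladder network (open output): work backward from the far end, alternating series and parallel combinations. Z_in = 53.75 + j26.45 Ω = 59.91∠26.2° Ω.
Step 4 — Power factor: PF = cos(φ) = Re(Z)/|Z| = 53.75/59.91 = 0.8972.
Step 5 — Type: Im(Z) = 26.45 ⇒ lagging (phase φ = 26.2°).

PF = 0.8972 (lagging, φ = 26.2°)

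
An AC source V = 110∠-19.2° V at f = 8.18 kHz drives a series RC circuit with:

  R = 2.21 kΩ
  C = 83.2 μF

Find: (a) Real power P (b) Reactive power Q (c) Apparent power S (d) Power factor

Step 1 — Angular frequency: ω = 2π·f = 2π·8180 = 5.14e+04 rad/s.
Step 2 — Component impedances:
  R: Z = R = 2210 Ω
  C: Z = 1/(jωC) = -j/(ω·C) = 0 - j0.2339 Ω
Step 3 — Series combination: Z_total = R + C = 2210 - j0.2339 Ω = 2210∠-0.0° Ω.
Step 4 — Source phasor: V = 110∠-19.2° V = 103.9 - j36.18 V.
Step 5 — Current: I = V / Z = 0.04701 - j0.01636 A = 0.04977∠-19.2° A.
Step 6 — Complex power: S = V·I* = 5.475 - j0.0005794 VA.
Step 7 — Real power: P = Re(S) = 5.475 W.
Step 8 — Reactive power: Q = Im(S) = -0.0005794 VAR.
Step 9 — Apparent power: |S| = 5.475 VA.
Step 10 — Power factor: PF = P/|S| = 1 (leading).

(a) P = 5.475 W  (b) Q = -0.0005794 VAR  (c) S = 5.475 VA  (d) PF = 1 (leading)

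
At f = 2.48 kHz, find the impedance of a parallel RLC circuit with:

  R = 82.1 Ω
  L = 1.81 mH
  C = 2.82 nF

Step 1 — Angular frequency: ω = 2π·f = 2π·2480 = 1.558e+04 rad/s.
Step 2 — Component impedances:
  R: Z = R = 82.1 Ω
  L: Z = jωL = j·1.558e+04·0.00181 = 0 + j28.2 Ω
  C: Z = 1/(jωC) = -j/(ω·C) = 0 - j2.276e+04 Ω
Step 3 — Parallel combination: 1/Z_total = 1/R + 1/L + 1/C; Z_total = 8.685 + j25.25 Ω = 26.7∠71.0° Ω.

Z = 8.685 + j25.25 Ω = 26.7∠71.0° Ω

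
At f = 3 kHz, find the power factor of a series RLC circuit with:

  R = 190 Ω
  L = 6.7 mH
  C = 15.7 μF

Step 1 — Angular frequency: ω = 2π·f = 2π·3000 = 1.885e+04 rad/s.
Step 2 — Component impedances:
  R: Z = R = 190 Ω
  L: Z = jωL = j·1.885e+04·0.0067 = 0 + j126.3 Ω
  C: Z = 1/(jωC) = -j/(ω·C) = 0 - j3.379 Ω
Step 3 — Series combination: Z_total = R + L + C = 190 + j122.9 Ω = 226.3∠32.9° Ω.
Step 4 — Power factor: PF = cos(φ) = Re(Z)/|Z| = 190/226.3 = 0.8396.
Step 5 — Type: Im(Z) = 122.9 ⇒ lagging (phase φ = 32.9°).

PF = 0.8396 (lagging, φ = 32.9°)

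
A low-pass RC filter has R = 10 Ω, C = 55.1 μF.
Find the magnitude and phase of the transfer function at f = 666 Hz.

Step 1 — Angular frequency: ω = 2π·666 = 4185 rad/s.
Step 2 — Transfer function: H(jω) = 1/(1 + jωRC).
Step 3 — Denominator: 1 + jωRC = 1 + j·4185·10·5.51e-05 = 1 + j2.306.
Step 4 — H = 0.1583 - j0.365.
Step 5 — Magnitude: |H| = 0.3979 (-8.0 dB); phase: φ = -66.6°.

|H| = 0.3979 (-8.0 dB), φ = -66.6°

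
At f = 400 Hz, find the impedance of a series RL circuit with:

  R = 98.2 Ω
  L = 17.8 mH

Step 1 — Angular frequency: ω = 2π·f = 2π·400 = 2513 rad/s.
Step 2 — Component impedances:
  R: Z = R = 98.2 Ω
  L: Z = jωL = j·2513·0.0178 = 0 + j44.74 Ω
Step 3 — Series combination: Z_total = R + L = 98.2 + j44.74 Ω = 107.9∠24.5° Ω.

Z = 98.2 + j44.74 Ω = 107.9∠24.5° Ω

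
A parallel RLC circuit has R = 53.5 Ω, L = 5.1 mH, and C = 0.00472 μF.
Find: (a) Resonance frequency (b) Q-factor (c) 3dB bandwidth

Step 1 — Resonance: ω₀ = 1/√(LC) = 1/√(0.0051·4.72e-09) = 2.038e+05 rad/s.
Step 2 — f₀ = ω₀/(2π) = 3.244e+04 Hz.
Step 3 — Parallel Q: Q = R/(ω₀L) = 53.5/(2.038e+05·0.0051) = 0.05147.
Step 4 — Bandwidth: Δω = ω₀/Q = 3.96e+06 rad/s; BW = Δω/(2π) = 6.303e+05 Hz.

(a) f₀ = 3.244e+04 Hz  (b) Q = 0.05147  (c) BW = 6.303e+05 Hz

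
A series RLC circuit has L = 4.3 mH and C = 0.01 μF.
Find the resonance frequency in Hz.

Step 1 — Resonance condition Im(Z)=0 gives ω₀ = 1/√(LC).
Step 2 — ω₀ = 1/√(0.0043·1e-08) = 1.525e+05 rad/s.
Step 3 — f₀ = ω₀/(2π) = 2.427e+04 Hz.

f₀ = 2.427e+04 Hz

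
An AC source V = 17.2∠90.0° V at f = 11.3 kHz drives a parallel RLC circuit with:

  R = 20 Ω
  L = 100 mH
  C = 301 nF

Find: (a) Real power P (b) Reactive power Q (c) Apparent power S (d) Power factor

Step 1 — Angular frequency: ω = 2π·f = 2π·1.13e+04 = 7.1e+04 rad/s.
Step 2 — Component impedances:
  R: Z = R = 20 Ω
  L: Z = jωL = j·7.1e+04·0.1 = 0 + j7100 Ω
  C: Z = 1/(jωC) = -j/(ω·C) = 0 - j46.79 Ω
Step 3 — Parallel combination: 1/Z_total = 1/R + 1/L + 1/C; Z_total = 16.95 - j7.195 Ω = 18.41∠-23.0° Ω.
Step 4 — Source phasor: V = 17.2∠90.0° V = 0 + j17.2 V.
Step 5 — Current: I = V / Z = -0.3652 + j0.86 A = 0.9343∠113.0° A.
Step 6 — Complex power: S = V·I* = 14.79 - j6.281 VA.
Step 7 — Real power: P = Re(S) = 14.79 W.
Step 8 — Reactive power: Q = Im(S) = -6.281 VAR.
Step 9 — Apparent power: |S| = 16.07 VA.
Step 10 — Power factor: PF = P/|S| = 0.9205 (leading).

(a) P = 14.79 W  (b) Q = -6.281 VAR  (c) S = 16.07 VA  (d) PF = 0.9205 (leading)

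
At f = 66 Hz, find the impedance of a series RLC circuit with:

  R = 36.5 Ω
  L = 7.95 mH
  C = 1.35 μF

Step 1 — Angular frequency: ω = 2π·f = 2π·66 = 414.7 rad/s.
Step 2 — Component impedances:
  R: Z = R = 36.5 Ω
  L: Z = jωL = j·414.7·0.00795 = 0 + j3.297 Ω
  C: Z = 1/(jωC) = -j/(ω·C) = 0 - j1786 Ω
Step 3 — Series combination: Z_total = R + L + C = 36.5 - j1783 Ω = 1783∠-88.8° Ω.

Z = 36.5 - j1783 Ω = 1783∠-88.8° Ω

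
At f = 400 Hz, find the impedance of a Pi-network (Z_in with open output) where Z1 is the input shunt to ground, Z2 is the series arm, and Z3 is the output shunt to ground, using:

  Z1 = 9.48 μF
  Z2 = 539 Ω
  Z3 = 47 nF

Step 1 — Angular frequency: ω = 2π·f = 2π·400 = 2513 rad/s.
Step 2 — Component impedances:
  Z1: Z = 1/(jωC) = -j/(ω·C) = 0 - j41.97 Ω
  Z2: Z = R = 539 Ω
  Z3: Z = 1/(jωC) = -j/(ω·C) = 0 - j8466 Ω
Step 3 — With open output, the series arm Z2 and the output shunt Z3 appear in series to ground: Z2 + Z3 = 539 - j8466 Ω.
Step 4 — Parallel with input shunt Z1: Z_in = Z1 || (Z2 + Z3) = 0.01307 - j41.77 Ω = 41.77∠-90.0° Ω.

Z = 0.01307 - j41.77 Ω = 41.77∠-90.0° Ω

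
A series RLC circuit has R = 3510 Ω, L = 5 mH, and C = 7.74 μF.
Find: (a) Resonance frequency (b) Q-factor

Step 1 — Resonance condition Im(Z)=0 gives ω₀ = 1/√(LC).
Step 2 — ω₀ = 1/√(0.005·7.74e-06) = 5083 rad/s.
Step 3 — f₀ = ω₀/(2π) = 809 Hz.
Step 4 — Series Q: Q = ω₀L/R = 5083·0.005/3510 = 0.007241.

(a) f₀ = 809 Hz  (b) Q = 0.007241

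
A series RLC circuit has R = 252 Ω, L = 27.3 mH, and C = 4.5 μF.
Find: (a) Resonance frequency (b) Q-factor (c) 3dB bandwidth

Step 1 — Resonance: ω₀ = 1/√(LC) = 1/√(0.0273·4.5e-06) = 2853 rad/s.
Step 2 — f₀ = ω₀/(2π) = 454.1 Hz.
Step 3 — Series Q: Q = ω₀L/R = 2853·0.0273/252 = 0.3091.
Step 4 — Bandwidth: Δω = ω₀/Q = 9231 rad/s; BW = Δω/(2π) = 1469 Hz.

(a) f₀ = 454.1 Hz  (b) Q = 0.3091  (c) BW = 1469 Hz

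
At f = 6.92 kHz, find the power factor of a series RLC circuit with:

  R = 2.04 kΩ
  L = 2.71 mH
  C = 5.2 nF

Step 1 — Angular frequency: ω = 2π·f = 2π·6920 = 4.348e+04 rad/s.
Step 2 — Component impedances:
  R: Z = R = 2040 Ω
  L: Z = jωL = j·4.348e+04·0.00271 = 0 + j117.8 Ω
  C: Z = 1/(jωC) = -j/(ω·C) = 0 - j4423 Ω
Step 3 — Series combination: Z_total = R + L + C = 2040 - j4305 Ω = 4764∠-64.6° Ω.
Step 4 — Power factor: PF = cos(φ) = Re(Z)/|Z| = 2040/4764 = 0.4282.
Step 5 — Type: Im(Z) = -4305 ⇒ leading (phase φ = -64.6°).

PF = 0.4282 (leading, φ = -64.6°)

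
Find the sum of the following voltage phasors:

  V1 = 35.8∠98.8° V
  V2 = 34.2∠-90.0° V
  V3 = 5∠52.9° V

Step 1 — Convert each phasor to rectangular form:
  V1 = 35.8·(cos(98.8°) + j·sin(98.8°)) = -5.477 + j35.38 V
  V2 = 34.2·(cos(-90.0°) + j·sin(-90.0°)) = 0 - j34.2 V
  V3 = 5·(cos(52.9°) + j·sin(52.9°)) = 3.016 + j3.988 V
Step 2 — Sum components: V_total = -2.461 + j5.166 V.
Step 3 — Convert to polar: |V_total| = 5.723 V, ∠V_total = 115.5°.

V_total = 5.723∠115.5° V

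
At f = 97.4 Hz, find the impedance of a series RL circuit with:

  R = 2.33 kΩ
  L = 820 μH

Step 1 — Angular frequency: ω = 2π·f = 2π·97.4 = 612 rad/s.
Step 2 — Component impedances:
  R: Z = R = 2330 Ω
  L: Z = jωL = j·612·0.00082 = 0 + j0.5018 Ω
Step 3 — Series combination: Z_total = R + L = 2330 + j0.5018 Ω = 2330∠0.0° Ω.

Z = 2330 + j0.5018 Ω = 2330∠0.0° Ω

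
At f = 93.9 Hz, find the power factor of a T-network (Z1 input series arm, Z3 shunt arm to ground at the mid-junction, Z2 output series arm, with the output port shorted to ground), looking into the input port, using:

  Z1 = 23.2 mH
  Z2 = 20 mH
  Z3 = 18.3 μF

Step 1 — Angular frequency: ω = 2π·f = 2π·93.9 = 590 rad/s.
Step 2 — Component impedances:
  Z1: Z = jωL = j·590·0.0232 = 0 + j13.69 Ω
  Z2: Z = jωL = j·590·0.02 = 0 + j11.8 Ω
  Z3: Z = 1/(jωC) = -j/(ω·C) = 0 - j92.62 Ω
Step 3 — With the output port shorted to ground, the output series arm Z2 runs from the junction to ground; the shunt arm Z3 also runs from the junction to ground. They appear in parallel: Z3 || Z2 = 0 + j13.52 Ω.
Step 4 — Series with input arm Z1: Z_in = Z1 + (Z3 || Z2) = 0 + j27.21 Ω = 27.21∠90.0° Ω.
Step 5 — Power factor: PF = cos(φ) = Re(Z)/|Z| = 0/27.21 = 0.
Step 6 — Type: Im(Z) = 27.21 ⇒ lagging (phase φ = 90.0°).

PF = 0 (lagging, φ = 90.0°)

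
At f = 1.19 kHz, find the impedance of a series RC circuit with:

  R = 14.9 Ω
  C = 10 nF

Step 1 — Angular frequency: ω = 2π·f = 2π·1190 = 7477 rad/s.
Step 2 — Component impedances:
  R: Z = R = 14.9 Ω
  C: Z = 1/(jωC) = -j/(ω·C) = 0 - j1.337e+04 Ω
Step 3 — Series combination: Z_total = R + C = 14.9 - j1.337e+04 Ω = 1.337e+04∠-89.9° Ω.

Z = 14.9 - j1.337e+04 Ω = 1.337e+04∠-89.9° Ω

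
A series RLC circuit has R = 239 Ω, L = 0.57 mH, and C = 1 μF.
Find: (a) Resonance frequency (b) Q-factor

Step 1 — Resonance condition Im(Z)=0 gives ω₀ = 1/√(LC).
Step 2 — ω₀ = 1/√(0.00057·1e-06) = 4.189e+04 rad/s.
Step 3 — f₀ = ω₀/(2π) = 6666 Hz.
Step 4 — Series Q: Q = ω₀L/R = 4.189e+04·0.00057/239 = 0.09989.

(a) f₀ = 6666 Hz  (b) Q = 0.09989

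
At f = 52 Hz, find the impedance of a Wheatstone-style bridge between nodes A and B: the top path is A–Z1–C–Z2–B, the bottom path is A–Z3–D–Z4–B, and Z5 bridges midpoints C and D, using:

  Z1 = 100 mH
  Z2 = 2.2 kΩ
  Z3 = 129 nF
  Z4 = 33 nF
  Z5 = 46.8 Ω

Step 1 — Angular frequency: ω = 2π·f = 2π·52 = 326.7 rad/s.
Step 2 — Component impedances:
  Z1: Z = jωL = j·326.7·0.1 = 0 + j32.67 Ω
  Z2: Z = R = 2200 Ω
  Z3: Z = 1/(jωC) = -j/(ω·C) = 0 - j2.373e+04 Ω
  Z4: Z = 1/(jωC) = -j/(ω·C) = 0 - j9.275e+04 Ω
  Z5: Z = R = 46.8 Ω
Step 3 — Bridge requires nodal analysis (the Z5 bridge couples midpoints C and D, so the two paths cannot be reduced to a simple series/parallel combination). Setting node B to ground and injecting 1 A at node A, the 3-node admittance system at A, C, D solves to V_A = Z_AB = 2199 - j19.43 Ω = 2199∠-0.5° Ω.

Z = 2199 - j19.43 Ω = 2199∠-0.5° Ω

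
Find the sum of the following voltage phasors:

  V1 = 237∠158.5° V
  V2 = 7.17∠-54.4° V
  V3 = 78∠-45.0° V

Step 1 — Convert each phasor to rectangular form:
  V1 = 237·(cos(158.5°) + j·sin(158.5°)) = -220.5 + j86.86 V
  V2 = 7.17·(cos(-54.4°) + j·sin(-54.4°)) = 4.174 - j5.83 V
  V3 = 78·(cos(-45.0°) + j·sin(-45.0°)) = 55.15 - j55.15 V
Step 2 — Sum components: V_total = -161.2 + j25.88 V.
Step 3 — Convert to polar: |V_total| = 163.2 V, ∠V_total = 170.9°.

V_total = 163.2∠170.9° V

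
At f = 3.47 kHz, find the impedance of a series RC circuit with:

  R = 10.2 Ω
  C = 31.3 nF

Step 1 — Angular frequency: ω = 2π·f = 2π·3470 = 2.18e+04 rad/s.
Step 2 — Component impedances:
  R: Z = R = 10.2 Ω
  C: Z = 1/(jωC) = -j/(ω·C) = 0 - j1465 Ω
Step 3 — Series combination: Z_total = R + C = 10.2 - j1465 Ω = 1465∠-89.6° Ω.

Z = 10.2 - j1465 Ω = 1465∠-89.6° Ω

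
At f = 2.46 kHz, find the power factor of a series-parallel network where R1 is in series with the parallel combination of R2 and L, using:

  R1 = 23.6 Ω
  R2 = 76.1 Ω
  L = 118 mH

Step 1 — Angular frequency: ω = 2π·f = 2π·2460 = 1.546e+04 rad/s.
Step 2 — Component impedances:
  R1: Z = R = 23.6 Ω
  R2: Z = R = 76.1 Ω
  L: Z = jωL = j·1.546e+04·0.118 = 0 + j1824 Ω
Step 3 — Parallel branch: R2 || L = 1/(1/R2 + 1/L) = 75.97 + j3.17 Ω.
Step 4 — Series with R1: Z_total = R1 + (R2 || L) = 99.57 + j3.17 Ω = 99.62∠1.8° Ω.
Step 5 — Power factor: PF = cos(φ) = Re(Z)/|Z| = 99.57/99.62 = 0.9995.
Step 6 — Type: Im(Z) = 3.17 ⇒ lagging (phase φ = 1.8°).

PF = 0.9995 (lagging, φ = 1.8°)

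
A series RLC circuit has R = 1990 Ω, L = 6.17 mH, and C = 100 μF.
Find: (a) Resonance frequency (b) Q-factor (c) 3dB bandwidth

Step 1 — Resonance: ω₀ = 1/√(LC) = 1/√(0.00617·0.0001) = 1273 rad/s.
Step 2 — f₀ = ω₀/(2π) = 202.6 Hz.
Step 3 — Series Q: Q = ω₀L/R = 1273·0.00617/1990 = 0.003947.
Step 4 — Bandwidth: Δω = ω₀/Q = 3.225e+05 rad/s; BW = Δω/(2π) = 5.133e+04 Hz.

(a) f₀ = 202.6 Hz  (b) Q = 0.003947  (c) BW = 5.133e+04 Hz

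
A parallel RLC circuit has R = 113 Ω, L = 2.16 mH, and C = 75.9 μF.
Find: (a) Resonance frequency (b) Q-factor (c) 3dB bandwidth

Step 1 — Resonance: ω₀ = 1/√(LC) = 1/√(0.00216·7.59e-05) = 2470 rad/s.
Step 2 — f₀ = ω₀/(2π) = 393.1 Hz.
Step 3 — Parallel Q: Q = R/(ω₀L) = 113/(2470·0.00216) = 21.18.
Step 4 — Bandwidth: Δω = ω₀/Q = 116.6 rad/s; BW = Δω/(2π) = 18.56 Hz.

(a) f₀ = 393.1 Hz  (b) Q = 21.18  (c) BW = 18.56 Hz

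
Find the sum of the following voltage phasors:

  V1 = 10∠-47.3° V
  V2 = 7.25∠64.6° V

Step 1 — Convert each phasor to rectangular form:
  V1 = 10·(cos(-47.3°) + j·sin(-47.3°)) = 6.782 - j7.349 V
  V2 = 7.25·(cos(64.6°) + j·sin(64.6°)) = 3.11 + j6.549 V
Step 2 — Sum components: V_total = 9.891 - j0.8 V.
Step 3 — Convert to polar: |V_total| = 9.924 V, ∠V_total = -4.6°.

V_total = 9.924∠-4.6° V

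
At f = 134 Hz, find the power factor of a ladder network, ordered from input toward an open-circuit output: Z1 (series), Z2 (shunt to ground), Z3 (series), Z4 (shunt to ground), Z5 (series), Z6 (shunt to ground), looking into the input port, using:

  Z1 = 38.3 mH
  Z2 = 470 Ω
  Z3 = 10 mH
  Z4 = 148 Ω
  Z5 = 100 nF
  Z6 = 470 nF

Step 1 — Angular frequency: ω = 2π·f = 2π·134 = 841.9 rad/s.
Step 2 — Component impedances:
  Z1: Z = jωL = j·841.9·0.0383 = 0 + j32.25 Ω
  Z2: Z = R = 470 Ω
  Z3: Z = jωL = j·841.9·0.01 = 0 + j8.419 Ω
  Z4: Z = R = 148 Ω
  Z5: Z = 1/(jωC) = -j/(ω·C) = 0 - j1.188e+04 Ω
  Z6: Z = 1/(jωC) = -j/(ω·C) = 0 - j2527 Ω
Step 3 — Ladder network (open output): work backward from the far end, alternating series and parallel combinations. Z_in = 112.6 + j36.24 Ω = 118.3∠17.8° Ω.
Step 4 — Power factor: PF = cos(φ) = Re(Z)/|Z| = 112.59/118.28 = 0.9519.
Step 5 — Type: Im(Z) = 36.24 ⇒ lagging (phase φ = 17.8°).

PF = 0.9519 (lagging, φ = 17.8°)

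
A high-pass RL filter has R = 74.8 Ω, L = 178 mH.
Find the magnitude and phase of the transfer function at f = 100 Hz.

Step 1 — Angular frequency: ω = 2π·100 = 628.3 rad/s.
Step 2 — Transfer function: H(jω) = jωL/(R + jωL).
Step 3 — Numerator jωL = j·111.8; denominator R + jωL = 74.8 + j111.8.
Step 4 — H = 0.6909 + j0.4621.
Step 5 — Magnitude: |H| = 0.8312 (-1.6 dB); phase: φ = 33.8°.

|H| = 0.8312 (-1.6 dB), φ = 33.8°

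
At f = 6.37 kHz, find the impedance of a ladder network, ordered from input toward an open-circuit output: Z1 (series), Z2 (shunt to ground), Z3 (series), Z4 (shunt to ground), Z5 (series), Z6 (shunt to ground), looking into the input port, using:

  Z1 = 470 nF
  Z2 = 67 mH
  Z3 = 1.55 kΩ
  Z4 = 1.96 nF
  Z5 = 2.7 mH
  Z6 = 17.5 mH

Step 1 — Angular frequency: ω = 2π·f = 2π·6370 = 4.002e+04 rad/s.
Step 2 — Component impedances:
  Z1: Z = 1/(jωC) = -j/(ω·C) = 0 - j53.16 Ω
  Z2: Z = jωL = j·4.002e+04·0.067 = 0 + j2682 Ω
  Z3: Z = R = 1550 Ω
  Z4: Z = 1/(jωC) = -j/(ω·C) = 0 - j1.275e+04 Ω
  Z5: Z = jωL = j·4.002e+04·0.0027 = 0 + j108.1 Ω
  Z6: Z = jωL = j·4.002e+04·0.0175 = 0 + j700.4 Ω
Step 3 — Ladder network (open output): work backward from the far end, alternating series and parallel combinations. Z_in = 744.6 + j925.5 Ω = 1188∠51.2° Ω.

Z = 744.6 + j925.5 Ω = 1188∠51.2° Ω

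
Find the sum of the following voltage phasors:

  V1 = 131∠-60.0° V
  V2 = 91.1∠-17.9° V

Step 1 — Convert each phasor to rectangular form:
  V1 = 131·(cos(-60.0°) + j·sin(-60.0°)) = 65.5 - j113.4 V
  V2 = 91.1·(cos(-17.9°) + j·sin(-17.9°)) = 86.69 - j28 V
Step 2 — Sum components: V_total = 152.2 - j141.4 V.
Step 3 — Convert to polar: |V_total| = 207.8 V, ∠V_total = -42.9°.

V_total = 207.8∠-42.9° V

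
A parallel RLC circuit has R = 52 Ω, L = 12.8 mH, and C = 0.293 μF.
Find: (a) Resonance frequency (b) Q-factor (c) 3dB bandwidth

Step 1 — Resonance: ω₀ = 1/√(LC) = 1/√(0.0128·2.93e-07) = 1.633e+04 rad/s.
Step 2 — f₀ = ω₀/(2π) = 2599 Hz.
Step 3 — Parallel Q: Q = R/(ω₀L) = 52/(1.633e+04·0.0128) = 0.2488.
Step 4 — Bandwidth: Δω = ω₀/Q = 6.563e+04 rad/s; BW = Δω/(2π) = 1.045e+04 Hz.

(a) f₀ = 2599 Hz  (b) Q = 0.2488  (c) BW = 1.045e+04 Hz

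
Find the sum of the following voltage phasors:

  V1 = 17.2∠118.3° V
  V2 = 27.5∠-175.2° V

Step 1 — Convert each phasor to rectangular form:
  V1 = 17.2·(cos(118.3°) + j·sin(118.3°)) = -8.154 + j15.14 V
  V2 = 27.5·(cos(-175.2°) + j·sin(-175.2°)) = -27.4 - j2.301 V
Step 2 — Sum components: V_total = -35.56 + j12.84 V.
Step 3 — Convert to polar: |V_total| = 37.81 V, ∠V_total = 160.1°.

V_total = 37.81∠160.1° V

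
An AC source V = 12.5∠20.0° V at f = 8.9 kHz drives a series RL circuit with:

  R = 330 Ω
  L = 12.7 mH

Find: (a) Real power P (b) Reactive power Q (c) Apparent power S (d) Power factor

Step 1 — Angular frequency: ω = 2π·f = 2π·8900 = 5.592e+04 rad/s.
Step 2 — Component impedances:
  R: Z = R = 330 Ω
  L: Z = jωL = j·5.592e+04·0.0127 = 0 + j710.2 Ω
Step 3 — Series combination: Z_total = R + L = 330 + j710.2 Ω = 783.1∠65.1° Ω.
Step 4 — Source phasor: V = 12.5∠20.0° V = 11.75 + j4.275 V.
Step 5 — Current: I = V / Z = 0.01127 - j0.0113 A = 0.01596∠-45.1° A.
Step 6 — Complex power: S = V·I* = 0.08408 + j0.1809 VA.
Step 7 — Real power: P = Re(S) = 0.08408 W.
Step 8 — Reactive power: Q = Im(S) = 0.1809 VAR.
Step 9 — Apparent power: |S| = 0.1995 VA.
Step 10 — Power factor: PF = P/|S| = 0.4214 (lagging).

(a) P = 0.08408 W  (b) Q = 0.1809 VAR  (c) S = 0.1995 VA  (d) PF = 0.4214 (lagging)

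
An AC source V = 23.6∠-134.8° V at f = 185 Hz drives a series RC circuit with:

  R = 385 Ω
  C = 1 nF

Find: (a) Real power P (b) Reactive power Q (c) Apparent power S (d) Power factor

Step 1 — Angular frequency: ω = 2π·f = 2π·185 = 1162 rad/s.
Step 2 — Component impedances:
  R: Z = R = 385 Ω
  C: Z = 1/(jωC) = -j/(ω·C) = 0 - j8.603e+05 Ω
Step 3 — Series combination: Z_total = R + C = 385 - j8.603e+05 Ω = 8.603e+05∠-90.0° Ω.
Step 4 — Source phasor: V = 23.6∠-134.8° V = -16.63 - j16.75 V.
Step 5 — Current: I = V / Z = 1.946e-05 - j1.934e-05 A = 2.743e-05∠-44.8° A.
Step 6 — Complex power: S = V·I* = 2.897e-07 - j0.0006474 VA.
Step 7 — Real power: P = Re(S) = 2.897e-07 W.
Step 8 — Reactive power: Q = Im(S) = -0.0006474 VAR.
Step 9 — Apparent power: |S| = 0.0006474 VA.
Step 10 — Power factor: PF = P/|S| = 0.0004475 (leading).

(a) P = 2.897e-07 W  (b) Q = -0.0006474 VAR  (c) S = 0.0006474 VA  (d) PF = 0.0004475 (leading)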